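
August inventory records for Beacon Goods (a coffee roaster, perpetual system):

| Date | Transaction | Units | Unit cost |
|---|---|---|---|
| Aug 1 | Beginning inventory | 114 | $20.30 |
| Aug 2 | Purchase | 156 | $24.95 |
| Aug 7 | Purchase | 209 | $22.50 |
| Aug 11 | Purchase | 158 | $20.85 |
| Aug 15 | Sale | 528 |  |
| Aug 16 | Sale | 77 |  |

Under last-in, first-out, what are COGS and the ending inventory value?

COGS = $13,553.60; ending inventory = $649.60

Aug 15, 528 sold [LIFO — newest first]: 158 @ $20.85 + 209 @ $22.50 + 156 @ $24.95 + 5 @ $20.30 = $11,990.50
Aug 16, 77 sold [LIFO — newest first]: 77 @ $20.30 = $1,563.10
Total COGS = $11,990.50 + $1,563.10 = $13,553.60
Ending inventory: 32 @ $20.30 = $649.60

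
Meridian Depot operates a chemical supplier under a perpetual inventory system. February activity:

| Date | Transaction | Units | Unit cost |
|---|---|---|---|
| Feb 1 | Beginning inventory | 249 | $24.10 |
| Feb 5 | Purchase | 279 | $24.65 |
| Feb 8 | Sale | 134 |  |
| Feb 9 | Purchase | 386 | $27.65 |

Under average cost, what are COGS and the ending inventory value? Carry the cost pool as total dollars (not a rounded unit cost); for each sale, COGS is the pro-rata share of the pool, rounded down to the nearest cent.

COGS = $3,268.34; ending inventory = $20,282.81

After Feb 1: 249 on hand, pool $6,000.90 (≈ $24.1000 each)
After Feb 5: 528 on hand, pool $12,878.25 (≈ $24.3906 each)
Feb 8, sell 134: 134/528 × $12,878.25 → $3,268.34
After Feb 9: 780 on hand, pool $20,282.81 (≈ $26.0036 each)
Ending inventory (cost pool remaining) = $20,282.81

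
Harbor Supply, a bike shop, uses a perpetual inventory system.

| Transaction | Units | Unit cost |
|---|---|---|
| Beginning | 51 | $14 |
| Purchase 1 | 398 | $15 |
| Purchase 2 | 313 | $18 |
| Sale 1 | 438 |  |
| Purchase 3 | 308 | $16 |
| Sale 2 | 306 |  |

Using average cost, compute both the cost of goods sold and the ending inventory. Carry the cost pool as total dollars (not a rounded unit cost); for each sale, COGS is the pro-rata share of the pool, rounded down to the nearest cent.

COGS = $12,002.36; ending inventory = $5,243.64

After Beginning: 51 on hand, pool $714.00 (≈ $14.0000 each)
After Purchase 1: 449 on hand, pool $6,684.00 (≈ $14.8864 each)
After Purchase 2: 762 on hand, pool $12,318.00 (≈ $16.1654 each)
Sale 1, sell 438: 438/762 × $12,318.00 → $7,080.42
After Purchase 3: 632 on hand, pool $10,165.58 (≈ $16.0848 each)
Sale 2, sell 306: 306/632 × $10,165.58 → $4,921.94
Total COGS = $7,080.42 + $4,921.94 = $12,002.36
Ending inventory (cost pool remaining) = $5,243.64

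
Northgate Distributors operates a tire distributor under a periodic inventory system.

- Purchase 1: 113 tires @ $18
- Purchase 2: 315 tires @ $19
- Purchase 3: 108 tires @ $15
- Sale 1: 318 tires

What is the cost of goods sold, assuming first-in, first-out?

COGS = $5,929

Sale 1 (318) [FIFO — oldest first]: 113 @ $18 + 205 @ $19 = $5,929
Ending inventory: 110 @ $19 + 108 @ $15 = $3,710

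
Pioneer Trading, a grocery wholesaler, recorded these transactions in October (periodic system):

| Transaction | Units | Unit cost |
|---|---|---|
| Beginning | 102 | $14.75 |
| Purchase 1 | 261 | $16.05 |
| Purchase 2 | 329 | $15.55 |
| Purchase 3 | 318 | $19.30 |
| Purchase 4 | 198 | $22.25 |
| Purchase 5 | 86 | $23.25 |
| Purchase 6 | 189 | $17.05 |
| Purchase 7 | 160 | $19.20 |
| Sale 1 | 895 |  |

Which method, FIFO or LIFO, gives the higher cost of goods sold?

LIFO

FIFO COGS: 102 @ $14.75 + 261 @ $16.05 + 329 @ $15.55 + 203 @ $19.30 = $14,727.40
LIFO COGS: 160 @ $19.20 + 189 @ $17.05 + 86 @ $23.25 + 198 @ $22.25 + 262 @ $19.30 = $17,756.05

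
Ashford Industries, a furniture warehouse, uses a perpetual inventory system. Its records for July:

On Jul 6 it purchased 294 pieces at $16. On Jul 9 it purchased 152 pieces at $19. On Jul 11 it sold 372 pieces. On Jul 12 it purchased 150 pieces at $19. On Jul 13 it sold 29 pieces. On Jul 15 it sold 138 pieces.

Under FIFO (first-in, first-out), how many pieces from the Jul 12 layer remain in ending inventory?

57

Jul 11, 372 sold [FIFO — oldest first]: 294 @ $16 + 78 @ $19 = $6,186
Jul 13, 29 sold [FIFO — oldest first]: 29 @ $19 = $551
Jul 15, 138 sold [FIFO — oldest first]: 45 @ $19 + 93 @ $19 = $2,622
Total COGS = $6,186 + $551 + $2,622 = $9,359
Ending inventory: 57 @ $19 = $1,083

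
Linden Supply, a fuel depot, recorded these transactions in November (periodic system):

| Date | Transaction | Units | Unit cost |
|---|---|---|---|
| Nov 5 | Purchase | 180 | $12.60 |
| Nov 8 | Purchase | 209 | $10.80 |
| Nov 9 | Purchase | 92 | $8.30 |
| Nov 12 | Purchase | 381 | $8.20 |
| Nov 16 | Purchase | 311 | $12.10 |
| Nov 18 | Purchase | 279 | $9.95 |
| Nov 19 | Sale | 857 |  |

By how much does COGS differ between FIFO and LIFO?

FIFO COGS: 180 @ $12.60 + 209 @ $10.80 + 92 @ $8.30 + 376 @ $8.20 = $8,372.00
LIFO COGS: 279 @ $9.95 + 311 @ $12.10 + 267 @ $8.20 = $8,728.55
Difference = |$8,372.00 − $8,728.55| = $356.55

$356.55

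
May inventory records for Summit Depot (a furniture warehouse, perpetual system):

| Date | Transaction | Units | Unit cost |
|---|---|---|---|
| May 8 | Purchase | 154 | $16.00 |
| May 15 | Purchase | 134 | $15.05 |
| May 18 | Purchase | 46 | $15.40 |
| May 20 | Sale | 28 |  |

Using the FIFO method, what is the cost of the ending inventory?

Ending inventory = $4,741.10

May 20, 28 sold [FIFO — oldest first]: 28 @ $16.00 = $448.00
Ending inventory: 126 @ $16.00 + 134 @ $15.05 + 46 @ $15.40 = $4,741.10
Check: goods available $5,189.10 = COGS $448.00 + ending $4,741.10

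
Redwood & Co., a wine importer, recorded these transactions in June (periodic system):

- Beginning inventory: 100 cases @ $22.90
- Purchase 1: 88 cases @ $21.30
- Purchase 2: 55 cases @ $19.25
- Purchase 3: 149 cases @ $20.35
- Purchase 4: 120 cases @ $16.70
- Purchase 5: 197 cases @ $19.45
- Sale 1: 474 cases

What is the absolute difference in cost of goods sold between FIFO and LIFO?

$602.90

FIFO COGS: 100 @ $22.90 + 88 @ $21.30 + 55 @ $19.25 + 149 @ $20.35 + 82 @ $16.70 = $9,624.70
LIFO COGS: 197 @ $19.45 + 120 @ $16.70 + 149 @ $20.35 + 8 @ $19.25 = $9,021.80
Difference = |$9,624.70 − $9,021.80| = $602.90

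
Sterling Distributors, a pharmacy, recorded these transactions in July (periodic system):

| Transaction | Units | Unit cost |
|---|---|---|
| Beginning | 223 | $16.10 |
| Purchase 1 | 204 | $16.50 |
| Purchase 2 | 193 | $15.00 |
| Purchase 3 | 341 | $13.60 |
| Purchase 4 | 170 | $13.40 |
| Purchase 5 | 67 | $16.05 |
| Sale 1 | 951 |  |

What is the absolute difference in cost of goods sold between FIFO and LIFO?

$496.95

FIFO COGS: 223 @ $16.10 + 204 @ $16.50 + 193 @ $15.00 + 331 @ $13.60 = $14,352.90
LIFO COGS: 67 @ $16.05 + 170 @ $13.40 + 341 @ $13.60 + 193 @ $15.00 + 180 @ $16.50 = $13,855.95
Difference = |$14,352.90 − $13,855.95| = $496.95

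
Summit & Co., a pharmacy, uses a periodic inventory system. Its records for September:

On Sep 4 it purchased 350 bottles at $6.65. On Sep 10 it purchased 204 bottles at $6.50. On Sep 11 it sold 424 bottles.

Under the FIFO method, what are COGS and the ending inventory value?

Sep 11, 424 sold [FIFO — oldest first]: 350 @ $6.65 + 74 @ $6.50 = $2,808.50
Ending inventory: 130 @ $6.50 = $845.00

COGS = $2,808.50; ending inventory = $845.00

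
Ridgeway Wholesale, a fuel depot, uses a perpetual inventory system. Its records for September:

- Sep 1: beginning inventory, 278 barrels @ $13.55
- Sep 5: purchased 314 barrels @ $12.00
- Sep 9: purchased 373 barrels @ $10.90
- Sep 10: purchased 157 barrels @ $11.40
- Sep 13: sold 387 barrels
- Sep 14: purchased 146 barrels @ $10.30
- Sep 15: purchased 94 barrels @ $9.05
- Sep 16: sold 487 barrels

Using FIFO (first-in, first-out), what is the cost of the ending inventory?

Ending inventory = $5,136.20

Sep 13, 387 sold [FIFO — oldest first]: 278 @ $13.55 + 109 @ $12.00 = $5,074.90
Sep 16, 487 sold [FIFO — oldest first]: 205 @ $12.00 + 282 @ $10.90 = $5,533.80
Total COGS = $5,074.90 + $5,533.80 = $10,608.70
Ending inventory: 91 @ $10.90 + 157 @ $11.40 + 146 @ $10.30 + 94 @ $9.05 = $5,136.20
Check: goods available $15,744.90 = COGS $10,608.70 + ending $5,136.20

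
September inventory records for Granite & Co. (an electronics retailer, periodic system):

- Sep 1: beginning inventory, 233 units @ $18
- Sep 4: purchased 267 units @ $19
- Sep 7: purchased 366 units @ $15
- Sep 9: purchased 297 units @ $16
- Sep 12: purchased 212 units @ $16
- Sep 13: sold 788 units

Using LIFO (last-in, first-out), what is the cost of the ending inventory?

Sep 13, 788 sold [LIFO — newest first]: 212 @ $16 + 297 @ $16 + 279 @ $15 = $12,329
Ending inventory: 233 @ $18 + 267 @ $19 + 87 @ $15 = $10,572
Check: goods available $22,901 = COGS $12,329 + ending $10,572

Ending inventory = $10,572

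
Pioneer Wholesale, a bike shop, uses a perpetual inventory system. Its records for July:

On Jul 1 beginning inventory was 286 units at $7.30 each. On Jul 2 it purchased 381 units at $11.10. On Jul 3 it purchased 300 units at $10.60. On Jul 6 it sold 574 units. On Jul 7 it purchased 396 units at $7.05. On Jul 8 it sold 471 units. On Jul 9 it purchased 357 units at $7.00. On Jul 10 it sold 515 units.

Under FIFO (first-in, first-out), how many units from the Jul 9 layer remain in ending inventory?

Jul 6, 574 sold [FIFO — oldest first]: 286 @ $7.30 + 288 @ $11.10 = $5,284.60
Jul 8, 471 sold [FIFO — oldest first]: 93 @ $11.10 + 300 @ $10.60 + 78 @ $7.05 = $4,762.20
Jul 10, 515 sold [FIFO — oldest first]: 318 @ $7.05 + 197 @ $7.00 = $3,620.90
Total COGS = $5,284.60 + $4,762.20 + $3,620.90 = $13,667.70
Ending inventory: 160 @ $7.00 = $1,120.00

160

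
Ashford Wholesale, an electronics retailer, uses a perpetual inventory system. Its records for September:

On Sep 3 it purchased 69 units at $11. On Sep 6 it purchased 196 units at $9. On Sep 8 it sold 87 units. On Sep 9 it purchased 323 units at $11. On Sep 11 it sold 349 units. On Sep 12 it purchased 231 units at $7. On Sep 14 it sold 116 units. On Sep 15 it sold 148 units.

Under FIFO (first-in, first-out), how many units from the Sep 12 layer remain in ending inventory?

Sep 8, 87 sold [FIFO — oldest first]: 69 @ $11 + 18 @ $9 = $921
Sep 11, 349 sold [FIFO — oldest first]: 178 @ $9 + 171 @ $11 = $3,483
Sep 14, 116 sold [FIFO — oldest first]: 116 @ $11 = $1,276
Sep 15, 148 sold [FIFO — oldest first]: 36 @ $11 + 112 @ $7 = $1,180
Total COGS = $921 + $3,483 + $1,276 + $1,180 = $6,860
Ending inventory: 119 @ $7 = $833
Check: goods available $7,693 = COGS $6,860 + ending $833

119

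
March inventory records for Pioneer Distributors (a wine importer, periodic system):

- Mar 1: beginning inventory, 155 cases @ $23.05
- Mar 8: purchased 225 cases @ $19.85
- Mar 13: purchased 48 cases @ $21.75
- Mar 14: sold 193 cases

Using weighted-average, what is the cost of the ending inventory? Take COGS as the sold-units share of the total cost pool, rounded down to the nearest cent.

Ending inventory = $4,987.17

Mar 14, sell 193: 193/428 × $9,083.00 → $4,095.83
Ending inventory (cost pool remaining) = $4,987.17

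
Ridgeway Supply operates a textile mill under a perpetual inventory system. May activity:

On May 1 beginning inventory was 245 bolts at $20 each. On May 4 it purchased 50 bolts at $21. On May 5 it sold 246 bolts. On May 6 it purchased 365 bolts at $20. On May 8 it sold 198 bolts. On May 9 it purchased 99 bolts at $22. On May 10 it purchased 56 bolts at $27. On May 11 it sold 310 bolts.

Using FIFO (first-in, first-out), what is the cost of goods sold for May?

May 5, 246 sold [FIFO — oldest first]: 245 @ $20 + 1 @ $21 = $4,921
May 8, 198 sold [FIFO — oldest first]: 49 @ $21 + 149 @ $20 = $4,009
May 11, 310 sold [FIFO — oldest first]: 216 @ $20 + 94 @ $22 = $6,388
Total COGS = $4,921 + $4,009 + $6,388 = $15,318
Ending inventory: 5 @ $22 + 56 @ $27 = $1,622

COGS = $15,318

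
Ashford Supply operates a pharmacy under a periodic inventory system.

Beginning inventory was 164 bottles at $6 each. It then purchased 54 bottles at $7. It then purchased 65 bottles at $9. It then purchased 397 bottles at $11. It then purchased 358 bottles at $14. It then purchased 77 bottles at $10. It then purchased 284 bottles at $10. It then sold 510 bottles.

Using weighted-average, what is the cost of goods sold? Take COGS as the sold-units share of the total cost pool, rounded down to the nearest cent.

Sale 1, sell 510: 510/1399 × $14,936.00 → $5,444.86
Ending inventory (cost pool remaining) = $9,491.14

COGS = $5,444.86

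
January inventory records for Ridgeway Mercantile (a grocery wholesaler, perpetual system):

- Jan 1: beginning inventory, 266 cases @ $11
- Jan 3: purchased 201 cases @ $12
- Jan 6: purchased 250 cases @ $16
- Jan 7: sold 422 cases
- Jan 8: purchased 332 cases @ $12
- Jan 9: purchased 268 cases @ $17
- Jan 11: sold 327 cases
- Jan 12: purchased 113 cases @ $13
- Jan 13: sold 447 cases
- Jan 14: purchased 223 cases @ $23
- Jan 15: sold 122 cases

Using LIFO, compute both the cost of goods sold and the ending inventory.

Jan 7, 422 sold [LIFO — newest first]: 250 @ $16 + 172 @ $12 = $6,064
Jan 11, 327 sold [LIFO — newest first]: 268 @ $17 + 59 @ $12 = $5,264
Jan 13, 447 sold [LIFO — newest first]: 113 @ $13 + 273 @ $12 + 29 @ $12 + 32 @ $11 = $5,445
Jan 15, 122 sold [LIFO — newest first]: 122 @ $23 = $2,806
Total COGS = $6,064 + $5,264 + $5,445 + $2,806 = $19,579
Ending inventory: 234 @ $11 + 101 @ $23 = $4,897
Check: goods available $24,476 = COGS $19,579 + ending $4,897

COGS = $19,579; ending inventory = $4,897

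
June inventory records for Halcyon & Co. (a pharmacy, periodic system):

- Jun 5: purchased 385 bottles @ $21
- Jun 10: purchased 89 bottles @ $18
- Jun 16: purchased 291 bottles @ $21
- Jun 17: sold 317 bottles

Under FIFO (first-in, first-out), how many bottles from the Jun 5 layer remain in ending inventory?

68

Jun 17, 317 sold [FIFO — oldest first]: 317 @ $21 = $6,657
Ending inventory: 68 @ $21 + 89 @ $18 + 291 @ $21 = $9,141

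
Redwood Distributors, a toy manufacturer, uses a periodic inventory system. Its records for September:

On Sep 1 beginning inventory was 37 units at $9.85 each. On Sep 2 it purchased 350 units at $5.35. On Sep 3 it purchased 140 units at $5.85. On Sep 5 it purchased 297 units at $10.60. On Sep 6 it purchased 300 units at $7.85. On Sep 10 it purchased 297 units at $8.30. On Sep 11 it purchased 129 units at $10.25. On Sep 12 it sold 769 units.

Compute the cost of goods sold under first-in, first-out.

COGS = $5,621.15

Sep 12, 769 sold [FIFO — oldest first]: 37 @ $9.85 + 350 @ $5.35 + 140 @ $5.85 + 242 @ $10.60 = $5,621.15
Ending inventory: 55 @ $10.60 + 300 @ $7.85 + 297 @ $8.30 + 129 @ $10.25 = $6,725.35
Check: goods available $12,346.50 = COGS $5,621.15 + ending $6,725.35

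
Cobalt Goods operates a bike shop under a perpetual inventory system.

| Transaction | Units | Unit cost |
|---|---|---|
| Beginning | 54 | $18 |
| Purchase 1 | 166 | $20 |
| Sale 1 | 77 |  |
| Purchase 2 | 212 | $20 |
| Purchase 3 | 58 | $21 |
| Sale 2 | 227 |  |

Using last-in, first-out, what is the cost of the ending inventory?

Sale 1 (77) [LIFO — newest first]: 77 @ $20 = $1,540
Sale 2 (227) [LIFO — newest first]: 58 @ $21 + 169 @ $20 = $4,598
Total COGS = $1,540 + $4,598 = $6,138
Ending inventory: 54 @ $18 + 89 @ $20 + 43 @ $20 = $3,612

Ending inventory = $3,612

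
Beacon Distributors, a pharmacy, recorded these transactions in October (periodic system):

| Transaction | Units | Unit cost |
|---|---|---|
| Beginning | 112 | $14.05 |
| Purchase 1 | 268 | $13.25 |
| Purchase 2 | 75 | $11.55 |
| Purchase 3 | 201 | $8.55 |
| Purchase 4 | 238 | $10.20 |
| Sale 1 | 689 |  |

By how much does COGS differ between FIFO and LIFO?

FIFO COGS: 112 @ $14.05 + 268 @ $13.25 + 75 @ $11.55 + 201 @ $8.55 + 33 @ $10.20 = $8,046.00
LIFO COGS: 238 @ $10.20 + 201 @ $8.55 + 75 @ $11.55 + 175 @ $13.25 = $7,331.15
Difference = |$8,046.00 − $7,331.15| = $714.85

$714.85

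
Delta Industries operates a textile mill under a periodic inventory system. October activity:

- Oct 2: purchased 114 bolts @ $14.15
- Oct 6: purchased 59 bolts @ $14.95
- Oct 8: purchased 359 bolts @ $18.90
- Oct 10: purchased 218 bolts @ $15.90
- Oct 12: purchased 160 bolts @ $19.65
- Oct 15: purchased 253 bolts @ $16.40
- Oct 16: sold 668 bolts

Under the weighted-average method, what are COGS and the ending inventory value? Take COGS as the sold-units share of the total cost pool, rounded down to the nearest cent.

Oct 16, sell 668: 668/1163 × $20,039.65 → $11,510.30
Ending inventory (cost pool remaining) = $8,529.35
Check: goods available $20,039.65 = COGS $11,510.30 + ending $8,529.35

COGS = $11,510.30; ending inventory = $8,529.35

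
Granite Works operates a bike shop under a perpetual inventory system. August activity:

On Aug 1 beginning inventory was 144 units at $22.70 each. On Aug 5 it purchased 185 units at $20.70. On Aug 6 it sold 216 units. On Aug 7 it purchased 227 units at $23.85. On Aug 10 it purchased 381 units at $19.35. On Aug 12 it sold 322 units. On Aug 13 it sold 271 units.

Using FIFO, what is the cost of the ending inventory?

Aug 6, 216 sold [FIFO — oldest first]: 144 @ $22.70 + 72 @ $20.70 = $4,759.20
Aug 12, 322 sold [FIFO — oldest first]: 113 @ $20.70 + 209 @ $23.85 = $7,323.75
Aug 13, 271 sold [FIFO — oldest first]: 18 @ $23.85 + 253 @ $19.35 = $5,324.85
Total COGS = $4,759.20 + $7,323.75 + $5,324.85 = $17,407.80
Ending inventory: 128 @ $19.35 = $2,476.80
Check: goods available $19,884.60 = COGS $17,407.80 + ending $2,476.80

Ending inventory = $2,476.80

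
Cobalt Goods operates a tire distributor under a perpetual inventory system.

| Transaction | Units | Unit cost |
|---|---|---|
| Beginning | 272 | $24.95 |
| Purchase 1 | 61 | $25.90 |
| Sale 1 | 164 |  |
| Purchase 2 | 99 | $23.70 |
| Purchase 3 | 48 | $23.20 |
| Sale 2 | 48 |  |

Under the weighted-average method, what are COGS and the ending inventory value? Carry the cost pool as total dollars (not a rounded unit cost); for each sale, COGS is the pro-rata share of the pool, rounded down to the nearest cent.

After Beginning: 272 on hand, pool $6,786.40 (≈ $24.9500 each)
After Purchase 1: 333 on hand, pool $8,366.30 (≈ $25.1240 each)
Sale 1, sell 164: 164/333 × $8,366.30 → $4,120.33
After Purchase 2: 268 on hand, pool $6,592.27 (≈ $24.5980 each)
After Purchase 3: 316 on hand, pool $7,705.87 (≈ $24.3857 each)
Sale 2, sell 48: 48/316 × $7,705.87 → $1,170.51
Total COGS = $4,120.33 + $1,170.51 = $5,290.84
Ending inventory (cost pool remaining) = $6,535.36

COGS = $5,290.84; ending inventory = $6,535.36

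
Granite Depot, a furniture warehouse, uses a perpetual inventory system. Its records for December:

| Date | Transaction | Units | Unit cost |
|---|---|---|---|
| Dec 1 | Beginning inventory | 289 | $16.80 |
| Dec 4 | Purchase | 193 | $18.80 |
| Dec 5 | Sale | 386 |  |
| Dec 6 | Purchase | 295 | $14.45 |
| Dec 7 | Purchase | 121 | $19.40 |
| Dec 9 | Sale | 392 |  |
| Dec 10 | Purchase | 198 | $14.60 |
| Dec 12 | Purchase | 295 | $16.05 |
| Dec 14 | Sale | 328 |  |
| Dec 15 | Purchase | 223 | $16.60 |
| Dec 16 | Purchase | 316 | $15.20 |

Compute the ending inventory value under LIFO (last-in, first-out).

Ending inventory = $12,873.60

Dec 5, 386 sold [LIFO — newest first]: 193 @ $18.80 + 193 @ $16.80 = $6,870.80
Dec 9, 392 sold [LIFO — newest first]: 121 @ $19.40 + 271 @ $14.45 = $6,263.35
Dec 14, 328 sold [LIFO — newest first]: 295 @ $16.05 + 33 @ $14.60 = $5,216.55
Total COGS = $6,870.80 + $6,263.35 + $5,216.55 = $18,350.70
Ending inventory: 96 @ $16.80 + 24 @ $14.45 + 165 @ $14.60 + 223 @ $16.60 + 316 @ $15.20 = $12,873.60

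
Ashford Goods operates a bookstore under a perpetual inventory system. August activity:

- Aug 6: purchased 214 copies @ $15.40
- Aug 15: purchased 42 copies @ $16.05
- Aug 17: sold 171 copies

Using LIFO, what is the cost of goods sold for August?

COGS = $2,660.70

Aug 17, 171 sold [LIFO — newest first]: 42 @ $16.05 + 129 @ $15.40 = $2,660.70
Ending inventory: 85 @ $15.40 = $1,309.00
Check: goods available $3,969.70 = COGS $2,660.70 + ending $1,309.00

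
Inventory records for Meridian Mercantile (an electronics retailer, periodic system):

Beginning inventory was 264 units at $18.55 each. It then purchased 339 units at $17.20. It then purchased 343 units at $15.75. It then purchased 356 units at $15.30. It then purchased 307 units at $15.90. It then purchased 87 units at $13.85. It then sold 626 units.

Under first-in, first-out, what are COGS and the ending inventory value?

Sale 1 (626) [FIFO — oldest first]: 264 @ $18.55 + 339 @ $17.20 + 23 @ $15.75 = $11,090.25
Ending inventory: 320 @ $15.75 + 356 @ $15.30 + 307 @ $15.90 + 87 @ $13.85 = $16,573.05
Check: goods available $27,663.30 = COGS $11,090.25 + ending $16,573.05

COGS = $11,090.25; ending inventory = $16,573.05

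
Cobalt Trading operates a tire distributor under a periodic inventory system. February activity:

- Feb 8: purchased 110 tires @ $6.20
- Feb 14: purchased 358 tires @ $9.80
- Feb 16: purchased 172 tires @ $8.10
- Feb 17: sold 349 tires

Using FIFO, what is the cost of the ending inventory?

Feb 17, 349 sold [FIFO — oldest first]: 110 @ $6.20 + 239 @ $9.80 = $3,024.20
Ending inventory: 119 @ $9.80 + 172 @ $8.10 = $2,559.40

Ending inventory = $2,559.40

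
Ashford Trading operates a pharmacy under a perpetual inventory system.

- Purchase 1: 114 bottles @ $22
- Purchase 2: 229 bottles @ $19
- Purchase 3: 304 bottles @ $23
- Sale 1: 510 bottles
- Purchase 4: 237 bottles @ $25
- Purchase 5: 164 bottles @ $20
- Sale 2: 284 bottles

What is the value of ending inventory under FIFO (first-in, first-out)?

Ending inventory = $5,530

Sale 1 (510) [FIFO — oldest first]: 114 @ $22 + 229 @ $19 + 167 @ $23 = $10,700
Sale 2 (284) [FIFO — oldest first]: 137 @ $23 + 147 @ $25 = $6,826
Total COGS = $10,700 + $6,826 = $17,526
Ending inventory: 90 @ $25 + 164 @ $20 = $5,530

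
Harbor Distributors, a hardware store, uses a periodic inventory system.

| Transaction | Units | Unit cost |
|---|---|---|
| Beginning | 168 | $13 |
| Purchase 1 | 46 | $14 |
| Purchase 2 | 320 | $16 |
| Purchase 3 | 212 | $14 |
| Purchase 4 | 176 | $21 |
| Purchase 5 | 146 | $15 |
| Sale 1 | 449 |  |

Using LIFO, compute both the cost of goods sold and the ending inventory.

Sale 1 (449) [LIFO — newest first]: 146 @ $15 + 176 @ $21 + 127 @ $14 = $7,664
Ending inventory: 168 @ $13 + 46 @ $14 + 320 @ $16 + 85 @ $14 = $9,138

COGS = $7,664; ending inventory = $9,138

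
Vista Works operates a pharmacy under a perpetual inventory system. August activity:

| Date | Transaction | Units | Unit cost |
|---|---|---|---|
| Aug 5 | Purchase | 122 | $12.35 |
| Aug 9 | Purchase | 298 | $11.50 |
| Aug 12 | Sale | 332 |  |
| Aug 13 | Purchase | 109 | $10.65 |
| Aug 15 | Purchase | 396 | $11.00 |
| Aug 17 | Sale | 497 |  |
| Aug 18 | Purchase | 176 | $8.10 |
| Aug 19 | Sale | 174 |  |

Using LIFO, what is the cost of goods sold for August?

COGS = $10,687.95

Aug 12, 332 sold [LIFO — newest first]: 298 @ $11.50 + 34 @ $12.35 = $3,846.90
Aug 17, 497 sold [LIFO — newest first]: 396 @ $11.00 + 101 @ $10.65 = $5,431.65
Aug 19, 174 sold [LIFO — newest first]: 174 @ $8.10 = $1,409.40
Total COGS = $3,846.90 + $5,431.65 + $1,409.40 = $10,687.95
Ending inventory: 88 @ $12.35 + 8 @ $10.65 + 2 @ $8.10 = $1,188.20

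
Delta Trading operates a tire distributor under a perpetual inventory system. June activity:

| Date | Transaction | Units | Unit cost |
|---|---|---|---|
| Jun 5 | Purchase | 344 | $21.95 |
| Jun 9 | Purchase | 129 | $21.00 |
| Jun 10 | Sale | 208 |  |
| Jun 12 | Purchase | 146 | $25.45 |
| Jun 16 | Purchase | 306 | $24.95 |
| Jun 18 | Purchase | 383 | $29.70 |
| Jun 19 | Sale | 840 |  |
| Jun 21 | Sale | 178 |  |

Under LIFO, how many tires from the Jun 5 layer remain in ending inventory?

Jun 10, 208 sold [LIFO — newest first]: 129 @ $21.00 + 79 @ $21.95 = $4,443.05
Jun 19, 840 sold [LIFO — newest first]: 383 @ $29.70 + 306 @ $24.95 + 146 @ $25.45 + 5 @ $21.95 = $22,835.25
Jun 21, 178 sold [LIFO — newest first]: 178 @ $21.95 = $3,907.10
Total COGS = $4,443.05 + $22,835.25 + $3,907.10 = $31,185.40
Ending inventory: 82 @ $21.95 = $1,799.90

82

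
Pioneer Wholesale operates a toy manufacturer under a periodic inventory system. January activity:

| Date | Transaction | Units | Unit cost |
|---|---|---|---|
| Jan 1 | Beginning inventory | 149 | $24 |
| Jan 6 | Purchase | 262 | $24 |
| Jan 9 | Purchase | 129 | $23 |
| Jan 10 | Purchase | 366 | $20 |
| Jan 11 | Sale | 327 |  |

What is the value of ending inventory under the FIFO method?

Jan 11, 327 sold [FIFO — oldest first]: 149 @ $24 + 178 @ $24 = $7,848
Ending inventory: 84 @ $24 + 129 @ $23 + 366 @ $20 = $12,303

Ending inventory = $12,303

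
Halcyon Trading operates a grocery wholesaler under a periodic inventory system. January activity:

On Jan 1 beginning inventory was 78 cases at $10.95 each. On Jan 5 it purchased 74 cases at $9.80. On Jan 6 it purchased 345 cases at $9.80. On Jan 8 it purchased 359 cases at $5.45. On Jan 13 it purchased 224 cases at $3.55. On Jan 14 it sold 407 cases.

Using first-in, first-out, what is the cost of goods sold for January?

Jan 14, 407 sold [FIFO — oldest first]: 78 @ $10.95 + 74 @ $9.80 + 255 @ $9.80 = $4,078.30
Ending inventory: 90 @ $9.80 + 359 @ $5.45 + 224 @ $3.55 = $3,633.75

COGS = $4,078.30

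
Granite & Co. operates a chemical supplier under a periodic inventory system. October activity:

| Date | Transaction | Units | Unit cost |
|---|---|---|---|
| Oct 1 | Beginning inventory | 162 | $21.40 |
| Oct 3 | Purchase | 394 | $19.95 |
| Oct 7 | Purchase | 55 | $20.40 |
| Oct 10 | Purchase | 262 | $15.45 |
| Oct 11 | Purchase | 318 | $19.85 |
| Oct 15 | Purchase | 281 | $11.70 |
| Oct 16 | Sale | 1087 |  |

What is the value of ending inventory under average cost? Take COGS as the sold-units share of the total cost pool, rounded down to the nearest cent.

Oct 16, sell 1087: 1087/1472 × $26,097.00 → $19,271.35
Ending inventory (cost pool remaining) = $6,825.65

Ending inventory = $6,825.65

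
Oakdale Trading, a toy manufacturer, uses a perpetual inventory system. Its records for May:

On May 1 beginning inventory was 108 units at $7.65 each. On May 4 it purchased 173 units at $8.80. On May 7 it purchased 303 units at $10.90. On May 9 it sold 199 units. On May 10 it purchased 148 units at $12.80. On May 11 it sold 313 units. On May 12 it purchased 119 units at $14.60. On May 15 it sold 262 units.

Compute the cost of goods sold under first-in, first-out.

COGS = $8,158.90

May 9, 199 sold [FIFO — oldest first]: 108 @ $7.65 + 91 @ $8.80 = $1,627.00
May 11, 313 sold [FIFO — oldest first]: 82 @ $8.80 + 231 @ $10.90 = $3,239.50
May 15, 262 sold [FIFO — oldest first]: 72 @ $10.90 + 148 @ $12.80 + 42 @ $14.60 = $3,292.40
Total COGS = $1,627.00 + $3,239.50 + $3,292.40 = $8,158.90
Ending inventory: 77 @ $14.60 = $1,124.20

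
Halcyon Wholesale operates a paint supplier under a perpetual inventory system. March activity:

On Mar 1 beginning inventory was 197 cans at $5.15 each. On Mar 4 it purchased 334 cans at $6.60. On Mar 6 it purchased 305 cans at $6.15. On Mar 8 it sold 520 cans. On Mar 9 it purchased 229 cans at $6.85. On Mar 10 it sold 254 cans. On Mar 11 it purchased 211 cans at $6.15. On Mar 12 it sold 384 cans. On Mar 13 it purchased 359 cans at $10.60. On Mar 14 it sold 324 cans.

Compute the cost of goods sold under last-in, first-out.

COGS = $10,787.70

Mar 8, 520 sold [LIFO — newest first]: 305 @ $6.15 + 215 @ $6.60 = $3,294.75
Mar 10, 254 sold [LIFO — newest first]: 229 @ $6.85 + 25 @ $6.60 = $1,733.65
Mar 12, 384 sold [LIFO — newest first]: 211 @ $6.15 + 94 @ $6.60 + 79 @ $5.15 = $2,324.90
Mar 14, 324 sold [LIFO — newest first]: 324 @ $10.60 = $3,434.40
Total COGS = $3,294.75 + $1,733.65 + $2,324.90 + $3,434.40 = $10,787.70
Ending inventory: 118 @ $5.15 + 35 @ $10.60 = $978.70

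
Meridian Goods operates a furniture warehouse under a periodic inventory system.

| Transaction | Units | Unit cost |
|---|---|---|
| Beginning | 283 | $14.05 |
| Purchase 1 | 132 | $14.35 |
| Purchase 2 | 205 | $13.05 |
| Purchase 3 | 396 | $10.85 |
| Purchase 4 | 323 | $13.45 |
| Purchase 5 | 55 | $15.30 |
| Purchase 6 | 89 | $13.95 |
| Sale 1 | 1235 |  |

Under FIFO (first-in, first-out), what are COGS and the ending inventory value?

COGS = $15,787.75; ending inventory = $3,481.85

Sale 1 (1235) [FIFO — oldest first]: 283 @ $14.05 + 132 @ $14.35 + 205 @ $13.05 + 396 @ $10.85 + 219 @ $13.45 = $15,787.75
Ending inventory: 104 @ $13.45 + 55 @ $15.30 + 89 @ $13.95 = $3,481.85
Check: goods available $19,269.60 = COGS $15,787.75 + ending $3,481.85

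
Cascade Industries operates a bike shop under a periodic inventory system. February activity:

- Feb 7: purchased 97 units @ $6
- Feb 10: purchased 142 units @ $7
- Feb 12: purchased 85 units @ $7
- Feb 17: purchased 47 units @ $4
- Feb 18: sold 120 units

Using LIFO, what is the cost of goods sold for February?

COGS = $699

Feb 18, 120 sold [LIFO — newest first]: 47 @ $4 + 73 @ $7 = $699
Ending inventory: 97 @ $6 + 142 @ $7 + 12 @ $7 = $1,660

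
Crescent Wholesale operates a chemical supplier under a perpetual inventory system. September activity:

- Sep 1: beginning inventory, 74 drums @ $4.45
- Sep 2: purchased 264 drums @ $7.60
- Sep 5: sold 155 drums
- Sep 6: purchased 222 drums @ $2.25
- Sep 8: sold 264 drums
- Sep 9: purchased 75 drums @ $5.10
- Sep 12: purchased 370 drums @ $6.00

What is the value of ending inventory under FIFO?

Sep 5, 155 sold [FIFO — oldest first]: 74 @ $4.45 + 81 @ $7.60 = $944.90
Sep 8, 264 sold [FIFO — oldest first]: 183 @ $7.60 + 81 @ $2.25 = $1,573.05
Total COGS = $944.90 + $1,573.05 = $2,517.95
Ending inventory: 141 @ $2.25 + 75 @ $5.10 + 370 @ $6.00 = $2,919.75
Check: goods available $5,437.70 = COGS $2,517.95 + ending $2,919.75

Ending inventory = $2,919.75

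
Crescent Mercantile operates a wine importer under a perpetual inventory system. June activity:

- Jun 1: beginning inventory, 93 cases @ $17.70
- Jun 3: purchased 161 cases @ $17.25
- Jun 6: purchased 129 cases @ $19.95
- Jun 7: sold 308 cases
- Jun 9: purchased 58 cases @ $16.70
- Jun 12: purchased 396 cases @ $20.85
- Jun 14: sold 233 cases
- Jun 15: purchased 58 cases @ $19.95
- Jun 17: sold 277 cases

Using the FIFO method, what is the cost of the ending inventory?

Ending inventory = $1,553.25

Jun 7, 308 sold [FIFO — oldest first]: 93 @ $17.70 + 161 @ $17.25 + 54 @ $19.95 = $5,500.65
Jun 14, 233 sold [FIFO — oldest first]: 75 @ $19.95 + 58 @ $16.70 + 100 @ $20.85 = $4,549.85
Jun 17, 277 sold [FIFO — oldest first]: 277 @ $20.85 = $5,775.45
Total COGS = $5,500.65 + $4,549.85 + $5,775.45 = $15,825.95
Ending inventory: 19 @ $20.85 + 58 @ $19.95 = $1,553.25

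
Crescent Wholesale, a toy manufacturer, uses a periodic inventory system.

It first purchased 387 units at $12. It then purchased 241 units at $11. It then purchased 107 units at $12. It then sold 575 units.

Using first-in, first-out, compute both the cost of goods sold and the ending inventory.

COGS = $6,712; ending inventory = $1,867

Sale 1 (575) [FIFO — oldest first]: 387 @ $12 + 188 @ $11 = $6,712
Ending inventory: 53 @ $11 + 107 @ $12 = $1,867
Check: goods available $8,579 = COGS $6,712 + ending $1,867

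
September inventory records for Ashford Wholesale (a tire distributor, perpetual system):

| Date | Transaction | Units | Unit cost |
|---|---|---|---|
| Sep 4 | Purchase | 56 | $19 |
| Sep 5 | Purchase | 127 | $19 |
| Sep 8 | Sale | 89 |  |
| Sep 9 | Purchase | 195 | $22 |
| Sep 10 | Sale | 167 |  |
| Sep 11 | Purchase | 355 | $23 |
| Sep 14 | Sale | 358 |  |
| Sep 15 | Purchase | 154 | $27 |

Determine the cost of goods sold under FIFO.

Sep 8, 89 sold [FIFO — oldest first]: 56 @ $19 + 33 @ $19 = $1,691
Sep 10, 167 sold [FIFO — oldest first]: 94 @ $19 + 73 @ $22 = $3,392
Sep 14, 358 sold [FIFO — oldest first]: 122 @ $22 + 236 @ $23 = $8,112
Total COGS = $1,691 + $3,392 + $8,112 = $13,195
Ending inventory: 119 @ $23 + 154 @ $27 = $6,895
Check: goods available $20,090 = COGS $13,195 + ending $6,895

COGS = $13,195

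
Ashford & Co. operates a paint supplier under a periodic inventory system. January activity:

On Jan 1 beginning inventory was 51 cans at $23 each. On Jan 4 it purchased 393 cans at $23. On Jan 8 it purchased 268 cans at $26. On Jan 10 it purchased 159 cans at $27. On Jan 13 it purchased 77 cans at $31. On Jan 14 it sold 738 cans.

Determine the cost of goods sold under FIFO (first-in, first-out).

Jan 14, 738 sold [FIFO — oldest first]: 51 @ $23 + 393 @ $23 + 268 @ $26 + 26 @ $27 = $17,882
Ending inventory: 133 @ $27 + 77 @ $31 = $5,978

COGS = $17,882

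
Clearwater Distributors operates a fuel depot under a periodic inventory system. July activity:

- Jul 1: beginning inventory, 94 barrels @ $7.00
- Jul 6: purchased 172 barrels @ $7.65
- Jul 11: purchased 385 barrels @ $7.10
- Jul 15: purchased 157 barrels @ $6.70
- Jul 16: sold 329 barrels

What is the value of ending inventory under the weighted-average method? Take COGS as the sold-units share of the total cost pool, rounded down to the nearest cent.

Ending inventory = $3,414.18

Jul 16, sell 329: 329/808 × $5,759.20 → $2,345.02
Ending inventory (cost pool remaining) = $3,414.18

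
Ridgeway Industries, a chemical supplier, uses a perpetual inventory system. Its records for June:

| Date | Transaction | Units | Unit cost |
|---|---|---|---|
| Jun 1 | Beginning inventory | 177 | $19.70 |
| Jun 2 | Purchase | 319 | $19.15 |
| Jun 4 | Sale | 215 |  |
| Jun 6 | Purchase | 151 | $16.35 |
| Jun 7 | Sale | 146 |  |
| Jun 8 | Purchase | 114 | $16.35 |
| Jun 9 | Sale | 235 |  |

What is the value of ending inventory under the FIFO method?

Ending inventory = $2,697.75

Jun 4, 215 sold [FIFO — oldest first]: 177 @ $19.70 + 38 @ $19.15 = $4,214.60
Jun 7, 146 sold [FIFO — oldest first]: 146 @ $19.15 = $2,795.90
Jun 9, 235 sold [FIFO — oldest first]: 135 @ $19.15 + 100 @ $16.35 = $4,220.25
Total COGS = $4,214.60 + $2,795.90 + $4,220.25 = $11,230.75
Ending inventory: 51 @ $16.35 + 114 @ $16.35 = $2,697.75
Check: goods available $13,928.50 = COGS $11,230.75 + ending $2,697.75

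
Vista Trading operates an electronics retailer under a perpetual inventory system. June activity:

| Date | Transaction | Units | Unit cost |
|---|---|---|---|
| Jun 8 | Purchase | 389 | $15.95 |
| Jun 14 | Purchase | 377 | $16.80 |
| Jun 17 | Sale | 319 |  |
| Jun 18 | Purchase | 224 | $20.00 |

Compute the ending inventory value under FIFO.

Ending inventory = $11,930.10

Jun 17, 319 sold [FIFO — oldest first]: 319 @ $15.95 = $5,088.05
Ending inventory: 70 @ $15.95 + 377 @ $16.80 + 224 @ $20.00 = $11,930.10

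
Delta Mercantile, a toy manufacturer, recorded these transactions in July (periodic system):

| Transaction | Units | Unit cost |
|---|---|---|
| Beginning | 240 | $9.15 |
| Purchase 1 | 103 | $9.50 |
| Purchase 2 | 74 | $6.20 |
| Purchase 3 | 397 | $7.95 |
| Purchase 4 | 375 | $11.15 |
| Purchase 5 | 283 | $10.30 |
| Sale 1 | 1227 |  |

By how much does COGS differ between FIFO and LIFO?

FIFO COGS: 240 @ $9.15 + 103 @ $9.50 + 74 @ $6.20 + 397 @ $7.95 + 375 @ $11.15 + 38 @ $10.30 = $11,362.10
LIFO COGS: 283 @ $10.30 + 375 @ $11.15 + 397 @ $7.95 + 74 @ $6.20 + 98 @ $9.50 = $11,642.10
Difference = |$11,362.10 − $11,642.10| = $280.00

$280.00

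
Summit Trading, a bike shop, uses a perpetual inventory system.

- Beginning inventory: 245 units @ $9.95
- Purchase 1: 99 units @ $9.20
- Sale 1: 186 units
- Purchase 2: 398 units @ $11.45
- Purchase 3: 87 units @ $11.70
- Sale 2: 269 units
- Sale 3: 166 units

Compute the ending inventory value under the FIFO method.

Ending inventory = $2,403.35

Sale 1 (186) [FIFO — oldest first]: 186 @ $9.95 = $1,850.70
Sale 2 (269) [FIFO — oldest first]: 59 @ $9.95 + 99 @ $9.20 + 111 @ $11.45 = $2,768.80
Sale 3 (166) [FIFO — oldest first]: 166 @ $11.45 = $1,900.70
Total COGS = $1,850.70 + $2,768.80 + $1,900.70 = $6,520.20
Ending inventory: 121 @ $11.45 + 87 @ $11.70 = $2,403.35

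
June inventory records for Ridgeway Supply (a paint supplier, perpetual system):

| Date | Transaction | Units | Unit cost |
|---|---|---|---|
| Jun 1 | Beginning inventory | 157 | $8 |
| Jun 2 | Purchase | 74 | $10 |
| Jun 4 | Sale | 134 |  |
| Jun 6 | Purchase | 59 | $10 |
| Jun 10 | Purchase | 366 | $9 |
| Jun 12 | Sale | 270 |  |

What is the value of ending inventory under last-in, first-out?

Jun 4, 134 sold [LIFO — newest first]: 74 @ $10 + 60 @ $8 = $1,220
Jun 12, 270 sold [LIFO — newest first]: 270 @ $9 = $2,430
Total COGS = $1,220 + $2,430 = $3,650
Ending inventory: 97 @ $8 + 59 @ $10 + 96 @ $9 = $2,230

Ending inventory = $2,230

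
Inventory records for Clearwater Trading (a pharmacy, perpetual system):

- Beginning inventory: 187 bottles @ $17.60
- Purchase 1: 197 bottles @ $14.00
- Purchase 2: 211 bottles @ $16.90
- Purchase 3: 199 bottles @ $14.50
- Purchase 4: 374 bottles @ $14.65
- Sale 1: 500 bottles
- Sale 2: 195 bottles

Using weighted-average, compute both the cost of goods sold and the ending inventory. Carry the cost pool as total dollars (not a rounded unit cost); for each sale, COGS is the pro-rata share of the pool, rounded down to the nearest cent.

After Beginning: 187 on hand, pool $3,291.20 (≈ $17.6000 each)
After Purchase 1: 384 on hand, pool $6,049.20 (≈ $15.7531 each)
After Purchase 2: 595 on hand, pool $9,615.10 (≈ $16.1598 each)
After Purchase 3: 794 on hand, pool $12,500.60 (≈ $15.7438 each)
After Purchase 4: 1168 on hand, pool $17,979.70 (≈ $15.3936 each)
Sale 1, sell 500: 500/1168 × $17,979.70 → $7,696.78
Sale 2, sell 195: 195/668 × $10,282.92 → $3,001.75
Total COGS = $7,696.78 + $3,001.75 = $10,698.53
Ending inventory (cost pool remaining) = $7,281.17
Check: goods available $17,979.70 = COGS $10,698.53 + ending $7,281.17

COGS = $10,698.53; ending inventory = $7,281.17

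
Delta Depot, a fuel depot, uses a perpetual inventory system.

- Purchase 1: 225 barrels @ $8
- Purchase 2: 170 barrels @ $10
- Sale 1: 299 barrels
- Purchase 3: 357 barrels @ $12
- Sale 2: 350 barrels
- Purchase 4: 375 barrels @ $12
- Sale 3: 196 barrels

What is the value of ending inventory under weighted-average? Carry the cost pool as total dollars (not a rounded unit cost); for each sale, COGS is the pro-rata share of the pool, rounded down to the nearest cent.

After Purchase 1: 225 on hand, pool $1,800.00 (≈ $8.0000 each)
After Purchase 2: 395 on hand, pool $3,500.00 (≈ $8.8608 each)
Sale 1, sell 299: 299/395 × $3,500.00 → $2,649.36
After Purchase 3: 453 on hand, pool $5,134.64 (≈ $11.3347 each)
Sale 2, sell 350: 350/453 × $5,134.64 → $3,967.16
After Purchase 4: 478 on hand, pool $5,667.48 (≈ $11.8567 each)
Sale 3, sell 196: 196/478 × $5,667.48 → $2,323.90
Total COGS = $2,649.36 + $3,967.16 + $2,323.90 = $8,940.42
Ending inventory (cost pool remaining) = $3,343.58

Ending inventory = $3,343.58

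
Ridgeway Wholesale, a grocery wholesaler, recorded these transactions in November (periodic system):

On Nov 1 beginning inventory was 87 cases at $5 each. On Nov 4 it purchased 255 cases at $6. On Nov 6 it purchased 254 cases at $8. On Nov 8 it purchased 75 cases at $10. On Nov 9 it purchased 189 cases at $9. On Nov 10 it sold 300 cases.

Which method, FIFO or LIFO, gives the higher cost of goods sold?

FIFO COGS: 87 @ $5 + 213 @ $6 = $1,713
LIFO COGS: 189 @ $9 + 75 @ $10 + 36 @ $8 = $2,739

LIFO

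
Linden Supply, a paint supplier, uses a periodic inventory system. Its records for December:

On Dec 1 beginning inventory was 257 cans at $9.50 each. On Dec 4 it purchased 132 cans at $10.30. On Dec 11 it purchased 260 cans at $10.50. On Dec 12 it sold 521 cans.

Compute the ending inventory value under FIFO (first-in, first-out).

Ending inventory = $1,344.00

Dec 12, 521 sold [FIFO — oldest first]: 257 @ $9.50 + 132 @ $10.30 + 132 @ $10.50 = $5,187.10
Ending inventory: 128 @ $10.50 = $1,344.00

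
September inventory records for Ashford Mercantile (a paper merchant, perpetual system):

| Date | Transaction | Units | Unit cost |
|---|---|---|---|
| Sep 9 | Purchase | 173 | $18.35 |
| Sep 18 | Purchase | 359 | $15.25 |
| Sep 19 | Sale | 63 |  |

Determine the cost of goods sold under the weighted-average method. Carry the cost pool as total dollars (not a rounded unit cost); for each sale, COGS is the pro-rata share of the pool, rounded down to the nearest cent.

COGS = $1,024.25

After Sep 9: 173 on hand, pool $3,174.55 (≈ $18.3500 each)
After Sep 18: 532 on hand, pool $8,649.30 (≈ $16.2581 each)
Sep 19, sell 63: 63/532 × $8,649.30 → $1,024.25
Ending inventory (cost pool remaining) = $7,625.05
Check: goods available $8,649.30 = COGS $1,024.25 + ending $7,625.05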